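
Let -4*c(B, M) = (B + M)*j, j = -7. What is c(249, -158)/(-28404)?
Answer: -637/113616 ≈ -0.0056066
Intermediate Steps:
c(B, M) = 7*B/4 + 7*M/4 (c(B, M) = -(B + M)*(-7)/4 = -(-7*B - 7*M)/4 = 7*B/4 + 7*M/4)
c(249, -158)/(-28404) = ((7/4)*249 + (7/4)*(-158))/(-28404) = (1743/4 - 553/2)*(-1/28404) = (637/4)*(-1/28404) = -637/113616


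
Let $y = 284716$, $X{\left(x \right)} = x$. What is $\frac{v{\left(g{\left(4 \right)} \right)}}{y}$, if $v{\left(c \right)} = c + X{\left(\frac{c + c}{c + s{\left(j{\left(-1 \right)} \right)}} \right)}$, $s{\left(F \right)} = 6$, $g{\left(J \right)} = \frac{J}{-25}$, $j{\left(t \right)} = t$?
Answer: $- \frac{98}{129901675} \approx -7.5442 \cdot 10^{-7}$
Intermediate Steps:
$g{\left(J \right)} = - \frac{J}{25}$ ($g{\left(J \right)} = J \left(- \frac{1}{25}\right) = - \frac{J}{25}$)
$v{\left(c \right)} = c + \frac{2 c}{6 + c}$ ($v{\left(c \right)} = c + \frac{c + c}{c + 6} = c + \frac{2 c}{6 + c}$)
$\frac{v{\left(g{\left(4 \right)} \right)}}{y} = \frac{\left(- \frac{1}{25}\right) 4 \frac{1}{6 - \frac{4}{25}} \left(8 - \frac{4}{25}\right)}{284716} = - \frac{4 \left(8 - \frac{4}{25}\right)}{25 \left(6 - \frac{4}{25}\right)} \frac{1}{284716} = \left(- \frac{4}{25}\right) \frac{1}{\frac{146}{25}} \cdot \frac{196}{25} \cdot \frac{1}{284716} = \left(- \frac{4}{25}\right) \frac{25}{146} \cdot \frac{196}{25} \cdot \frac{1}{284716} = \left(- \frac{392}{1825}\right) \frac{1}{284716} = - \frac{98}{129901675}$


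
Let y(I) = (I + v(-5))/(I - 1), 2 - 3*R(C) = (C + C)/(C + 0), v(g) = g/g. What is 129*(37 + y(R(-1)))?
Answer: 4644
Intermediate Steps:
v(g) = 1
R(C) = 0 (R(C) = ⅔ - (C + C)/(3*(C + 0)) = ⅔ - 2*C/(3*C) = ⅔ - ⅓*2 = ⅔ - ⅔ = 0)
y(I) = (1 + I)/(-1 + I) (y(I) = (I + 1)/(I - 1) = (1 + I)/(-1 + I))
129*(37 + y(R(-1))) = 129*(37 + (1 + 0)/(-1 + 0)) = 129*(37 + 1/(-1)) = 129*(37 - 1*1) = 129*(37 - 1) = 129*36 = 4644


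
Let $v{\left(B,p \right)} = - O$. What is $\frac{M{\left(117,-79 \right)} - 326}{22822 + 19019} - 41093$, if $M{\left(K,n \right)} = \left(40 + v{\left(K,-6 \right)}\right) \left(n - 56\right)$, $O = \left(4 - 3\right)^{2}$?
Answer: $- \frac{1719377804}{41841} \approx -41093.0$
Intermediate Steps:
$O = 1$ ($O = 1^{2} = 1$)
$v{\left(B,p \right)} = -1$ ($v{\left(B,p \right)} = \left(-1\right) 1 = -1$)
$M{\left(K,n \right)} = -2184 + 39 n$ ($M{\left(K,n \right)} = \left(40 - 1\right) \left(n - 56\right) = 39 \left(-56 + n\right) = -2184 + 39 n$)
$\frac{M{\left(117,-79 \right)} - 326}{22822 + 19019} - 41093 = \frac{\left(-2184 + 39 \left(-79\right)\right) - 326}{22822 + 19019} - 41093 = \frac{\left(-2184 - 3081\right) - 326}{41841} - 41093 = \left(-5265 - 326\right) \frac{1}{41841} - 41093 = \left(-5591\right) \frac{1}{41841} - 41093 = - \frac{5591}{41841} - 41093 = - \frac{1719377804}{41841}$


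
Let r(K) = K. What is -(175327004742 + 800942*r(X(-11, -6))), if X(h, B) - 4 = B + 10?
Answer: -175333412278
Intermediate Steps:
X(h, B) = 14 + B (X(h, B) = 4 + (B + 10) = 4 + (10 + B) = 14 + B)
-(175327004742 + 800942*r(X(-11, -6))) = -800942/(1/(218901 + (14 - 6))) = -800942/(1/(218901 + 8)) = -800942/(1/218909) = -800942/1/218909 = -800942*218909 = -175333412278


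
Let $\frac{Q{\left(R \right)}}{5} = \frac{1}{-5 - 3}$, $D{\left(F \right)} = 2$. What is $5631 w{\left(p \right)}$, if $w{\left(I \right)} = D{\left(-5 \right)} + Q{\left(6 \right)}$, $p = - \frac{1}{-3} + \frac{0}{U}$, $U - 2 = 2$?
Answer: $\frac{61941}{8} \approx 7742.6$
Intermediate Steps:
$U = 4$ ($U = 2 + 2 = 4$)
$Q{\left(R \right)} = - \frac{5}{8}$ ($Q{\left(R \right)} = \frac{5}{-5 - 3} = \frac{5}{-8} = 5 \left(- \frac{1}{8}\right) = - \frac{5}{8}$)
$p = \frac{1}{3}$ ($p = - \frac{1}{-3} + \frac{0}{4} = \left(-1\right) \left(- \frac{1}{3}\right) + 0 \cdot \frac{1}{4} = \frac{1}{3} + 0 = \frac{1}{3} \approx 0.33333$)
$w{\left(I \right)} = \frac{11}{8}$ ($w{\left(I \right)} = 2 - \frac{5}{8} = \frac{11}{8}$)
$5631 w{\left(p \right)} = 5631 \cdot \frac{11}{8} = \frac{61941}{8}$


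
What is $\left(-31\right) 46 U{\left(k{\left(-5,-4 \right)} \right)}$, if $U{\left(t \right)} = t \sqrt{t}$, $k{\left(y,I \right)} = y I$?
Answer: $- 57040 \sqrt{5} \approx -1.2755 \cdot 10^{5}$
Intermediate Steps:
$k{\left(y,I \right)} = I y$
$U{\left(t \right)} = t^{\frac{3}{2}}$
$\left(-31\right) 46 U{\left(k{\left(-5,-4 \right)} \right)} = \left(-31\right) 46 \left(\left(-4\right) \left(-5\right)\right)^{\frac{3}{2}} = - 1426 \cdot 20^{\frac{3}{2}} = - 1426 \cdot 40 \sqrt{5} = - 57040 \sqrt{5}$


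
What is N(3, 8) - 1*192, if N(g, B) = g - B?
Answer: -197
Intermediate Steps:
N(3, 8) - 1*192 = (3 - 1*8) - 1*192 = (3 - 8) - 192 = -5 - 192 = -197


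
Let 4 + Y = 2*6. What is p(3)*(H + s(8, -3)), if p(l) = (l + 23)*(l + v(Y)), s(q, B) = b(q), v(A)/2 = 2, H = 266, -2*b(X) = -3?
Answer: 48685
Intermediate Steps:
b(X) = 3/2 (b(X) = -1/2*(-3) = 3/2)
Y = 8 (Y = -4 + 2*6 = -4 + 12 = 8)
v(A) = 4 (v(A) = 2*2 = 4)
s(q, B) = 3/2
p(l) = (4 + l)*(23 + l) (p(l) = (l + 23)*(l + 4) = (23 + l)*(4 + l) = (4 + l)*(23 + l))
p(3)*(H + s(8, -3)) = (92 + 3**2 + 27*3)*(266 + 3/2) = (92 + 9 + 81)*(535/2) = 182*(535/2) = 48685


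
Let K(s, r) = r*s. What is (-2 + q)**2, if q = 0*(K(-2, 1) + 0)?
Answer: 4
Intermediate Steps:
q = 0 (q = 0*(1*(-2) + 0) = 0*(-2 + 0) = 0*(-2) = 0)
(-2 + q)**2 = (-2 + 0)**2 = (-2)**2 = 4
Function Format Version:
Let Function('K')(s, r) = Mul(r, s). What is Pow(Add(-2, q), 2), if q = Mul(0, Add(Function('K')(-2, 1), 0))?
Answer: 4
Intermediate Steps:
q = 0 (q = Mul(0, Add(Mul(1, -2), 0)) = Mul(0, Add(-2, 0)) = Mul(0, -2) = 0)
Pow(Add(-2, q), 2) = Pow(Add(-2, 0), 2) = Pow(-2, 2) = 4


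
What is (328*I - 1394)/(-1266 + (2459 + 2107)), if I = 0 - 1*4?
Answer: -41/50 ≈ -0.82000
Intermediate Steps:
I = -4 (I = 0 - 4 = -4)
(328*I - 1394)/(-1266 + (2459 + 2107)) = (328*(-4) - 1394)/(-1266 + (2459 + 2107)) = (-1312 - 1394)/(-1266 + 4566) = -2706/3300 = -2706*1/3300 = -41/50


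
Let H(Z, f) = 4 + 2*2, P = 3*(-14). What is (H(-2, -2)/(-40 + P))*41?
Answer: -4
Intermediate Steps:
P = -42
H(Z, f) = 8 (H(Z, f) = 4 + 4 = 8)
(H(-2, -2)/(-40 + P))*41 = (8/(-40 - 42))*41 = (8/(-82))*41 = (8*(-1/82))*41 = -4/41*41 = -4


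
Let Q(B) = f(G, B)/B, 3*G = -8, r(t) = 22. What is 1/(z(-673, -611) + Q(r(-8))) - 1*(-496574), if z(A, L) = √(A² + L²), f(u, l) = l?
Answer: 410293770925/826249 + 25*√1322/826249 ≈ 4.9657e+5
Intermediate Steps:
G = -8/3 (G = (⅓)*(-8) = -8/3 ≈ -2.6667)
Q(B) = 1 (Q(B) = B/B = 1)
1/(z(-673, -611) + Q(r(-8))) - 1*(-496574) = 1/(√((-673)² + (-611)²) + 1) - 1*(-496574) = 1/(√(452929 + 373321) + 1) + 496574 = 1/(√826250 + 1) + 496574 = 1/(25*√1322 + 1) + 496574 = 1/(1 + 25*√1322) + 496574 = 496574 + 1/(1 + 25*√1322)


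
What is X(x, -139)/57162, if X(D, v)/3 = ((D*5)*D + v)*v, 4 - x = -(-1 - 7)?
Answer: 8201/19054 ≈ 0.43041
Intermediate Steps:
x = -4 (x = 4 - (-1)*(-1 - 7) = 4 - (-1)*(-8) = 4 - 1*8 = 4 - 8 = -4)
X(D, v) = 3*v*(v + 5*D²) (X(D, v) = 3*(((D*5)*D + v)*v) = 3*(((5*D)*D + v)*v) = 3*((5*D² + v)*v) = 3*((v + 5*D²)*v) = 3*(v*(v + 5*D²)) = 3*v*(v + 5*D²))
X(x, -139)/57162 = (3*(-139)*(-139 + 5*(-4)²))/57162 = (3*(-139)*(-139 + 5*16))*(1/57162) = (3*(-139)*(-139 + 80))*(1/57162) = (3*(-139)*(-59))*(1/57162) = 24603*(1/57162) = 8201/19054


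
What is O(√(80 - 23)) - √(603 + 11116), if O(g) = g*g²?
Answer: -√11719 + 57*√57 ≈ 322.09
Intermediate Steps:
O(g) = g³
O(√(80 - 23)) - √(603 + 11116) = (√(80 - 23))³ - √(603 + 11116) = (√57)³ - √11719 = 57*√57 - √11719 = -√11719 + 57*√57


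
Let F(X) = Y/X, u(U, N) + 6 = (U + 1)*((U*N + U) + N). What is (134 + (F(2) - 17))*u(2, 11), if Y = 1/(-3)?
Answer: 23133/2 ≈ 11567.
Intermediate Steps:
Y = -⅓ ≈ -0.33333
u(U, N) = -6 + (1 + U)*(N + U + N*U) (u(U, N) = -6 + (U + 1)*((U*N + U) + N) = -6 + (1 + U)*((N*U + U) + N) = -6 + (1 + U)*((U + N*U) + N) = -6 + (1 + U)*(N + U + N*U))
F(X) = -1/(3*X)
(134 + (F(2) - 17))*u(2, 11) = (134 + (-⅓/2 - 17))*(-6 + 11 + 2 + 2² + 11*2² + 2*11*2) = (134 + (-⅓*½ - 17))*(-6 + 11 + 2 + 4 + 11*4 + 44) = (134 + (-⅙ - 17))*(-6 + 11 + 2 + 4 + 44 + 44) = (134 - 103/6)*99 = (701/6)*99 = 23133/2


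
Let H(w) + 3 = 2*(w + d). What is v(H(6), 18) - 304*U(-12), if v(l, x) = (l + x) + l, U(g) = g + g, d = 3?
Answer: 7344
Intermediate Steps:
U(g) = 2*g
H(w) = 3 + 2*w (H(w) = -3 + 2*(w + 3) = -3 + 2*(3 + w) = -3 + (6 + 2*w) = 3 + 2*w)
v(l, x) = x + 2*l
v(H(6), 18) - 304*U(-12) = (18 + 2*(3 + 2*6)) - 608*(-12) = (18 + 2*(3 + 12)) - 304*(-24) = (18 + 2*15) + 7296 = (18 + 30) + 7296 = 48 + 7296 = 7344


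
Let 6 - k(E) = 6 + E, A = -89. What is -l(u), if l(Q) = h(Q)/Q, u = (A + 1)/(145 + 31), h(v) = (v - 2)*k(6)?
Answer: 30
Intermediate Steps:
k(E) = -E (k(E) = 6 - (6 + E) = 6 + (-6 - E) = -E)
h(v) = 12 - 6*v (h(v) = (v - 2)*(-1*6) = (-2 + v)*(-6) = 12 - 6*v)
u = -½ (u = (-89 + 1)/(145 + 31) = -88/176 = -88*1/176 = -½ ≈ -0.50000)
l(Q) = (12 - 6*Q)/Q
-l(u) = -(-6 + 12/(-½)) = -(-6 + 12*(-2)) = -(-6 - 24) = -1*(-30) = 30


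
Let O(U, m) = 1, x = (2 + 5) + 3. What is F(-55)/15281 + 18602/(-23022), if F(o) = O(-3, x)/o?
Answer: -7817083466/9674477505 ≈ -0.80801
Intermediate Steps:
x = 10 (x = 7 + 3 = 10)
F(o) = 1/o
F(-55)/15281 + 18602/(-23022) = 1/(-55*15281) + 18602/(-23022) = -1/55*1/15281 + 18602*(-1/23022) = -1/840455 - 9301/11511 = -7817083466/9674477505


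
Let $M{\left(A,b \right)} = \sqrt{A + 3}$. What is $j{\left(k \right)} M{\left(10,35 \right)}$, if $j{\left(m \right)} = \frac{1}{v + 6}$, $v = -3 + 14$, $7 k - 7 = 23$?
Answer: $\frac{\sqrt{13}}{17} \approx 0.21209$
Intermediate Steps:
$k = \frac{30}{7}$ ($k = 1 + \frac{1}{7} \cdot 23 = 1 + \frac{23}{7} = \frac{30}{7} \approx 4.2857$)
$M{\left(A,b \right)} = \sqrt{3 + A}$
$v = 11$
$j{\left(m \right)} = \frac{1}{17}$ ($j{\left(m \right)} = \frac{1}{11 + 6} = \frac{1}{17}$)
$j{\left(k \right)} M{\left(10,35 \right)} = \frac{\sqrt{3 + 10}}{17} = \frac{\sqrt{13}}{17}$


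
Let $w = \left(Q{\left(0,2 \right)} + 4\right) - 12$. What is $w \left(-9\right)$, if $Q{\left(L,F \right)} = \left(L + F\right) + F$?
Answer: $36$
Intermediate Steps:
$Q{\left(L,F \right)} = L + 2 F$ ($Q{\left(L,F \right)} = \left(F + L\right) + F = L + 2 F$)
$w = -4$ ($w = \left(\left(0 + 2 \cdot 2\right) + 4\right) - 12 = \left(\left(0 + 4\right) + 4\right) - 12 = \left(4 + 4\right) - 12 = 8 - 12 = -4$)
$w \left(-9\right) = \left(-4\right) \left(-9\right) = 36$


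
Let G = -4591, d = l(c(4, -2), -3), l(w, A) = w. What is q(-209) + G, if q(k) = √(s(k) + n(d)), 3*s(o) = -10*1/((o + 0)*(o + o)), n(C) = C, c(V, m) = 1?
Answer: -4591 + √393114/627 ≈ -4590.0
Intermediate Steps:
d = 1
s(o) = -5/(3*o²) (s(o) = (-10*1/((o + 0)*(o + o)))/3 = (-10*1/(2*o²))/3 = (-5/o²)/3 = -5/(3*o²))
q(k) = √(1 - 5/(3*k²)) (q(k) = √(-5/(3*k²) + 1) = √(1 - 5/(3*k²)))
q(-209) + G = √(9 - 15/(-209)²)/3 - 4591 = √(9 - 15*1/43681)/3 - 4591 = √(9 - 15/43681)/3 - 4591 = √(393114/43681)/3 - 4591 = (√393114/209)/3 - 4591 = √393114/627 - 4591 = -4591 + √393114/627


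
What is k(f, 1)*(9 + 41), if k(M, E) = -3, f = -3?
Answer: -150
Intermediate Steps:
k(f, 1)*(9 + 41) = -3*(9 + 41) = -3*50 = -150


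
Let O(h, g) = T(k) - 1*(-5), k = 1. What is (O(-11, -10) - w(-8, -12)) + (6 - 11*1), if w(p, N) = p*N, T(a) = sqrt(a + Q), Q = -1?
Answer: -96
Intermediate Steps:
T(a) = sqrt(-1 + a) (T(a) = sqrt(a - 1) = sqrt(-1 + a))
O(h, g) = 5 (O(h, g) = sqrt(-1 + 1) - 1*(-5) = sqrt(0) + 5 = 0 + 5 = 5)
w(p, N) = N*p
(O(-11, -10) - w(-8, -12)) + (6 - 11*1) = (5 - (-12)*(-8)) + (6 - 11*1) = (5 - 1*96) + (6 - 11) = (5 - 96) - 5 = -91 - 5 = -96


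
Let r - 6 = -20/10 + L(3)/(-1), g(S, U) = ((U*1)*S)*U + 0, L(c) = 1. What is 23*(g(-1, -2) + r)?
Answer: -23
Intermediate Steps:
g(S, U) = S*U**2 (g(S, U) = (U*S)*U + 0 = (S*U)*U + 0 = S*U**2 + 0 = S*U**2)
r = 3 (r = 6 + (-20/10 + 1/(-1)) = 6 + (-20*1/10 + 1*(-1)) = 6 + (-2 - 1) = 6 - 3 = 3)
23*(g(-1, -2) + r) = 23*(-1*(-2)**2 + 3) = 23*(-1*4 + 3) = 23*(-4 + 3) = 23*(-1) = -23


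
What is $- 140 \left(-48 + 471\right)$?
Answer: $-59220$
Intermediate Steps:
$- 140 \left(-48 + 471\right) = \left(-140\right) 423 = -59220$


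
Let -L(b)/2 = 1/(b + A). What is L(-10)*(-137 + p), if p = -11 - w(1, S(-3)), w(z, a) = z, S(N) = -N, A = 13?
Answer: 298/3 ≈ 99.333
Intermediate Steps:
L(b) = -2/(13 + b) (L(b) = -2/(b + 13) = -2/(13 + b))
p = -12 (p = -11 - 1*1 = -11 - 1 = -12)
L(-10)*(-137 + p) = (-2/(13 - 10))*(-137 - 12) = -2/3*(-149) = 298/3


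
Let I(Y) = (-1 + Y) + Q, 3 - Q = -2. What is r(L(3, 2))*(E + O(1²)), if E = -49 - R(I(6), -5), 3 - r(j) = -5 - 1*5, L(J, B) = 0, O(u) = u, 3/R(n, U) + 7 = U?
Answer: -2483/4 ≈ -620.75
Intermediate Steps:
Q = 5 (Q = 3 - 1*(-2) = 3 + 2 = 5)
I(Y) = 4 + Y (I(Y) = (-1 + Y) + 5 = 4 + Y)
R(n, U) = 3/(-7 + U)
r(j) = 13 (r(j) = 3 - (-5 - 1*5) = 3 - (-5 - 5) = 3 - 1*(-10) = 3 + 10 = 13)
E = -195/4 (E = -49 - 3/(-7 - 5) = -49 - 3/(-12) = -49 - 3*(-1)/12 = -49 - 1*(-¼) = -49 + ¼ = -195/4 ≈ -48.750)
r(L(3, 2))*(E + O(1²)) = 13*(-195/4 + 1²) = 13*(-195/4 + 1) = 13*(-191/4) = -2483/4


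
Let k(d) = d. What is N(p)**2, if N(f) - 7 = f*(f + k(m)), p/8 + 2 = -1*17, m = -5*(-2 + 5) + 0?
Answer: 644702881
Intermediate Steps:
m = -15 (m = -5*3 + 0 = -15 + 0 = -15)
p = -152 (p = -16 + 8*(-1*17) = -16 + 8*(-17) = -16 - 136 = -152)
N(f) = 7 + f*(-15 + f) (N(f) = 7 + f*(f - 15) = 7 + f*(-15 + f))
N(p)**2 = (7 + (-152)**2 - 15*(-152))**2 = (7 + 23104 + 2280)**2 = 25391**2 = 644702881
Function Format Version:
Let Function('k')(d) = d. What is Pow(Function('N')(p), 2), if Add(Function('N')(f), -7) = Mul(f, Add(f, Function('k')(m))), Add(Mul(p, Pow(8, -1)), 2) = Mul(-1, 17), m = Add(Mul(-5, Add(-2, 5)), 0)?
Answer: 644702881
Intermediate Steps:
m = -15 (m = Add(Mul(-5, 3), 0) = Add(-15, 0) = -15)
p = -152 (p = Add(-16, Mul(8, Mul(-1, 17))) = Add(-16, Mul(8, -17)) = Add(-16, -136) = -152)
Function('N')(f) = Add(7, Mul(f, Add(-15, f))) (Function('N')(f) = Add(7, Mul(f, Add(f, -15))) = Add(7, Mul(f, Add(-15, f))))
Pow(Function('N')(p), 2) = Pow(Add(7, Pow(-152, 2), Mul(-15, -152)), 2) = Pow(Add(7, 23104, 2280), 2) = Pow(25391, 2) = 644702881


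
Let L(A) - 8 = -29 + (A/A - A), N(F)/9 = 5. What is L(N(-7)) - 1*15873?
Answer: -15938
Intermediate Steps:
N(F) = 45 (N(F) = 9*5 = 45)
L(A) = -20 - A (L(A) = 8 + (-29 + (A/A - A)) = 8 + (-29 + (1 - A)) = 8 + (-28 - A) = -20 - A)
L(N(-7)) - 1*15873 = (-20 - 1*45) - 1*15873 = (-20 - 45) - 15873 = -65 - 15873 = -15938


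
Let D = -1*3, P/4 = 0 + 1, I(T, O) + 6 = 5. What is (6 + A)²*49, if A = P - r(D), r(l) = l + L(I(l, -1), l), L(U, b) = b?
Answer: 12544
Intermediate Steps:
I(T, O) = -1 (I(T, O) = -6 + 5 = -1)
P = 4 (P = 4*(0 + 1) = 4*1 = 4)
D = -3
r(l) = 2*l (r(l) = l + l = 2*l)
A = 10 (A = 4 - 2*(-3) = 4 - 1*(-6) = 4 + 6 = 10)
(6 + A)²*49 = (6 + 10)²*49 = 16²*49 = 256*49 = 12544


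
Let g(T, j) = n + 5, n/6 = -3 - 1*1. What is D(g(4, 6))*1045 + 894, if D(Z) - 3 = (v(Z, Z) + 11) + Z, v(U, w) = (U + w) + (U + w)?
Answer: -83751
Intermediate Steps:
n = -24 (n = 6*(-3 - 1*1) = 6*(-3 - 1) = 6*(-4) = -24)
g(T, j) = -19 (g(T, j) = -24 + 5 = -19)
v(U, w) = 2*U + 2*w
D(Z) = 14 + 5*Z (D(Z) = 3 + (((2*Z + 2*Z) + 11) + Z) = 3 + ((4*Z + 11) + Z) = 3 + ((11 + 4*Z) + Z) = 3 + (11 + 5*Z) = 14 + 5*Z)
D(g(4, 6))*1045 + 894 = (14 + 5*(-19))*1045 + 894 = (14 - 95)*1045 + 894 = -81*1045 + 894 = -84645 + 894 = -83751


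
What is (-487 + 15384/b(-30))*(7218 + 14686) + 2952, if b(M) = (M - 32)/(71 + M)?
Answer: -7238501464/31 ≈ -2.3350e+8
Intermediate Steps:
b(M) = (-32 + M)/(71 + M)
(-487 + 15384/b(-30))*(7218 + 14686) + 2952 = (-487 + 15384/(((-32 - 30)/(71 - 30))))*(7218 + 14686) + 2952 = (-487 + 15384/((-62/41)))*21904 + 2952 = (-487 + 15384/(((1/41)*(-62))))*21904 + 2952 = (-487 + 15384/(-62/41))*21904 + 2952 = (-487 + 15384*(-41/62))*21904 + 2952 = (-487 - 315372/31)*21904 + 2952 = -330469/31*21904 + 2952 = -7238592976/31 + 2952 = -7238501464/31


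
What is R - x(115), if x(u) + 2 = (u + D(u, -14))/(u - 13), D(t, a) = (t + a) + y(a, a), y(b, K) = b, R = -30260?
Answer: -1543259/51 ≈ -30260.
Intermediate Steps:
D(t, a) = t + 2*a (D(t, a) = (t + a) + a = (a + t) + a = t + 2*a)
x(u) = -2 + (-28 + 2*u)/(-13 + u) (x(u) = -2 + (u + (u + 2*(-14)))/(u - 13) = -2 + (u + (u - 28))/(-13 + u) = -2 + (u + (-28 + u))/(-13 + u) = -2 + (-28 + 2*u)/(-13 + u))
R - x(115) = -30260 - (-2)/(-13 + 115) = -30260 - (-2)/102 = -30260 - 1*(-1/51) = -30260 + 1/51 = -1543259/51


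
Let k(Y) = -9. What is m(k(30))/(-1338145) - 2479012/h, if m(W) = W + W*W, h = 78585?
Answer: -663456634172/21031624965 ≈ -31.546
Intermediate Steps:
m(W) = W + W**2
m(k(30))/(-1338145) - 2479012/h = -9*(1 - 9)/(-1338145) - 2479012/78585 = -9*(-8)*(-1/1338145) - 2479012*1/78585 = 72*(-1/1338145) - 2479012/78585 = -72/1338145 - 2479012/78585 = -663456634172/21031624965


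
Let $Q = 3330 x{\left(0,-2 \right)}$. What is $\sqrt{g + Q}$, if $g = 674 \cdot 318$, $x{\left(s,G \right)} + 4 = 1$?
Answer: $\sqrt{204342} \approx 452.04$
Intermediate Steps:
$x{\left(s,G \right)} = -3$ ($x{\left(s,G \right)} = -4 + 1 = -3$)
$Q = -9990$ ($Q = 3330 \left(-3\right) = -9990$)
$g = 214332$
$\sqrt{g + Q} = \sqrt{214332 - 9990} = \sqrt{204342}$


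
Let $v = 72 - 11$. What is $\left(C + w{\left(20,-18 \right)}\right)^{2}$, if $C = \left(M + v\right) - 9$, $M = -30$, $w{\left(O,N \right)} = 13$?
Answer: $1225$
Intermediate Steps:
$v = 61$
$C = 22$ ($C = \left(-30 + 61\right) - 9 = 31 - 9 = 22$)
$\left(C + w{\left(20,-18 \right)}\right)^{2} = \left(22 + 13\right)^{2} = 35^{2} = 1225$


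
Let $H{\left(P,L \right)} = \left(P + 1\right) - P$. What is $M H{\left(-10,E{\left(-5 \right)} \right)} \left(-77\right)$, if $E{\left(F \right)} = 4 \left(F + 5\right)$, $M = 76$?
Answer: $-5852$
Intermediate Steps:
$E{\left(F \right)} = 20 + 4 F$ ($E{\left(F \right)} = 4 \left(5 + F\right) = 20 + 4 F$)
$H{\left(P,L \right)} = 1$ ($H{\left(P,L \right)} = \left(1 + P\right) - P = 1$)
$M H{\left(-10,E{\left(-5 \right)} \right)} \left(-77\right) = 76 \cdot 1 \left(-77\right) = 76 \left(-77\right) = -5852$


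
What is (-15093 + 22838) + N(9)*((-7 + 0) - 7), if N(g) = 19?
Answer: 7479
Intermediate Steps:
(-15093 + 22838) + N(9)*((-7 + 0) - 7) = (-15093 + 22838) + 19*((-7 + 0) - 7) = 7745 + 19*(-7 - 7) = 7745 + 19*(-14) = 7745 - 266 = 7479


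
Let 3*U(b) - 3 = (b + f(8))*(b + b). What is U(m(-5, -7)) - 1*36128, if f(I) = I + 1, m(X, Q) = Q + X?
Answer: -36103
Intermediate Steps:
f(I) = 1 + I
U(b) = 1 + 2*b*(9 + b)/3 (U(b) = 1 + ((b + (1 + 8))*(b + b))/3 = 1 + ((b + 9)*(2*b))/3 = 1 + ((9 + b)*(2*b))/3 = 1 + (2*b*(9 + b))/3 = 1 + 2*b*(9 + b)/3)
U(m(-5, -7)) - 1*36128 = (1 + 6*(-7 - 5) + 2*(-7 - 5)²/3) - 1*36128 = (1 + 6*(-12) + (⅔)*(-12)²) - 36128 = (1 - 72 + (⅔)*144) - 36128 = (1 - 72 + 96) - 36128 = 25 - 36128 = -36103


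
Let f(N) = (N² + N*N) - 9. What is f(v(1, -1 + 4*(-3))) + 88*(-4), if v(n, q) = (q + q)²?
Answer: 913591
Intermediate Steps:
v(n, q) = 4*q² (v(n, q) = (2*q)² = 4*q²)
f(N) = -9 + 2*N² (f(N) = (N² + N²) - 9 = 2*N² - 9 = -9 + 2*N²)
f(v(1, -1 + 4*(-3))) + 88*(-4) = (-9 + 2*(4*(-1 + 4*(-3))²)²) + 88*(-4) = (-9 + 2*(4*(-1 - 12)²)²) - 352 = (-9 + 2*(4*(-13)²)²) - 352 = (-9 + 2*(4*169)²) - 352 = (-9 + 2*676²) - 352 = (-9 + 2*456976) - 352 = (-9 + 913952) - 352 = 913943 - 352 = 913591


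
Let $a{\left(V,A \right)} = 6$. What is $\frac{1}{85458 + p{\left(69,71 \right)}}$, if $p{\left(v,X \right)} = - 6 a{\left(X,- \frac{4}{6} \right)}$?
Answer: $\frac{1}{85422} \approx 1.1707 \cdot 10^{-5}$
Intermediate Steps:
$p{\left(v,X \right)} = -36$ ($p{\left(v,X \right)} = \left(-6\right) 6 = -36$)
$\frac{1}{85458 + p{\left(69,71 \right)}} = \frac{1}{85458 - 36} = \frac{1}{85422}$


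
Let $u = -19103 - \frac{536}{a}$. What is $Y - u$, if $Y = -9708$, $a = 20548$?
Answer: $\frac{48262249}{5137} \approx 9395.0$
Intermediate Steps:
$u = - \frac{98132245}{5137}$ ($u = -19103 - \frac{536}{20548} = -19103 - \frac{134}{5137} = - \frac{98132245}{5137} \approx -19103.0$)
$Y - u = -9708 - - \frac{98132245}{5137} = -9708 + \frac{98132245}{5137} = \frac{48262249}{5137}$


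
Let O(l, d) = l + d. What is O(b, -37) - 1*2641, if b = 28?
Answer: -2650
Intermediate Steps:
O(l, d) = d + l
O(b, -37) - 1*2641 = (-37 + 28) - 1*2641 = -9 - 2641 = -2650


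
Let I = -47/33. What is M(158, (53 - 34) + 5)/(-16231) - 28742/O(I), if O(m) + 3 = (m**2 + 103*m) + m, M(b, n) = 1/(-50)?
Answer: 12700773000631/65882440550 ≈ 192.78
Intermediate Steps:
I = -47/33 (I = -47*1/33 = -47/33 ≈ -1.4242)
M(b, n) = -1/50
O(m) = -3 + m**2 + 104*m (O(m) = -3 + ((m**2 + 103*m) + m) = -3 + (m**2 + 104*m) = -3 + m**2 + 104*m)
M(158, (53 - 34) + 5)/(-16231) - 28742/O(I) = -1/50/(-16231) - 28742/(-3 + (-47/33)**2 + 104*(-47/33)) = -1/50*(-1/16231) - 28742/(-3 + 2209/1089 - 4888/33) = 1/811550 - 28742/(-162362/1089) = 1/811550 - 28742*(-1089/162362) = 1/811550 + 15650019/81181 = 12700773000631/65882440550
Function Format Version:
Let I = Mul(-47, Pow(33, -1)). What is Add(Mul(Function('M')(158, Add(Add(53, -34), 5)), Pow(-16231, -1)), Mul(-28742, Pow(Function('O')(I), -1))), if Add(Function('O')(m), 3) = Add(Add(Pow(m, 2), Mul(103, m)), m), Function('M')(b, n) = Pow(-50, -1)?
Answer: Rational(12700773000631, 65882440550) ≈ 192.78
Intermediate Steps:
I = Rational(-47, 33) (I = Mul(-47, Rational(1, 33)) = Rational(-47, 33) ≈ -1.4242)
Function('M')(b, n) = Rational(-1, 50)
Function('O')(m) = Add(-3, Pow(m, 2), Mul(104, m)) (Function('O')(m) = Add(-3, Add(Add(Pow(m, 2), Mul(103, m)), m)) = Add(-3, Add(Pow(m, 2), Mul(104, m))) = Add(-3, Pow(m, 2), Mul(104, m)))
Add(Mul(Function('M')(158, Add(Add(53, -34), 5)), Pow(-16231, -1)), Mul(-28742, Pow(Function('O')(I), -1))) = Add(Mul(Rational(-1, 50), Pow(-16231, -1)), Mul(-28742, Pow(Add(-3, Pow(Rational(-47, 33), 2), Mul(104, Rational(-47, 33))), -1))) = Add(Mul(Rational(-1, 50), Rational(-1, 16231)), Mul(-28742, Pow(Add(-3, Rational(2209, 1089), Rational(-4888, 33)), -1))) = Add(Rational(1, 811550), Mul(-28742, Pow(Rational(-162362, 1089), -1))) = Add(Rational(1, 811550), Mul(-28742, Rational(-1089, 162362))) = Add(Rational(1, 811550), Rational(15650019, 81181)) = Rational(12700773000631, 65882440550)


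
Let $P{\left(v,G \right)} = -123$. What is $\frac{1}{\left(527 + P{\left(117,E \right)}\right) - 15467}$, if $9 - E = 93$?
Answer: $- \frac{1}{15063} \approx -6.6388 \cdot 10^{-5}$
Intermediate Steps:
$E = -84$ ($E = 9 - 93 = -84$)
$\frac{1}{\left(527 + P{\left(117,E \right)}\right) - 15467} = \frac{1}{\left(527 - 123\right) - 15467} = \frac{1}{404 - 15467} = \frac{1}{-15063} = - \frac{1}{15063}$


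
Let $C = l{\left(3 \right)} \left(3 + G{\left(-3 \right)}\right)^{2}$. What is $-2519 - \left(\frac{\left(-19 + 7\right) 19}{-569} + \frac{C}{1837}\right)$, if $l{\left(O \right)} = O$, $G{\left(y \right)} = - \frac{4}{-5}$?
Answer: $- \frac{65835894802}{26131325} \approx -2519.4$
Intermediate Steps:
$G{\left(y \right)} = \frac{4}{5}$ ($G{\left(y \right)} = \left(-4\right) \left(- \frac{1}{5}\right) = \frac{4}{5}$)
$C = \frac{1083}{25}$ ($C = 3 \left(3 + \frac{4}{5}\right)^{2} = 3 \left(\frac{19}{5}\right)^{2} = 3 \cdot \frac{361}{25} = \frac{1083}{25} \approx 43.32$)
$-2519 - \left(\frac{\left(-19 + 7\right) 19}{-569} + \frac{C}{1837}\right) = -2519 - \left(\frac{\left(-19 + 7\right) 19}{-569} + \frac{1083}{25 \cdot 1837}\right) = -2519 - \left(\left(-12\right) 19 \left(- \frac{1}{569}\right) + \frac{1083}{25} \cdot \frac{1}{1837}\right) = -2519 - \left(\left(-228\right) \left(- \frac{1}{569}\right) + \frac{1083}{45925}\right) = -2519 - \left(\frac{228}{569} + \frac{1083}{45925}\right) = -2519 - \frac{11087127}{26131325} = - \frac{65835894802}{26131325}$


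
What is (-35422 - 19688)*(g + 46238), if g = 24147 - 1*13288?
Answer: -3146615670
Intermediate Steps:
g = 10859 (g = 24147 - 13288 = 10859)
(-35422 - 19688)*(g + 46238) = (-35422 - 19688)*(10859 + 46238) = -55110*57097 = -3146615670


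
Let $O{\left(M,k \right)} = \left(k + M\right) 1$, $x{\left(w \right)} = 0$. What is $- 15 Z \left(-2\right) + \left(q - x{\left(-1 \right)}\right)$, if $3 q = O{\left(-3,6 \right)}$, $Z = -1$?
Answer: $-29$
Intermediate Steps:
$O{\left(M,k \right)} = M + k$ ($O{\left(M,k \right)} = \left(M + k\right) 1 = M + k$)
$q = 1$ ($q = \frac{-3 + 6}{3} = \frac{1}{3} \cdot 3 = 1$)
$- 15 Z \left(-2\right) + \left(q - x{\left(-1 \right)}\right) = - 15 \left(\left(-1\right) \left(-2\right)\right) + \left(1 - 0\right) = \left(-15\right) 2 + \left(1 + 0\right) = -30 + 1 = -29$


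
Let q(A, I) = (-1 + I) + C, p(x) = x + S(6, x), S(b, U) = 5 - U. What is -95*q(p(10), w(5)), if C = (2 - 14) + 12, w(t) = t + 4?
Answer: -760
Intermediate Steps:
p(x) = 5 (p(x) = x + (5 - x) = 5)
w(t) = 4 + t
C = 0 (C = -12 + 12 = 0)
q(A, I) = -1 + I (q(A, I) = (-1 + I) + 0 = -1 + I)
-95*q(p(10), w(5)) = -95*(-1 + (4 + 5)) = -95*(-1 + 9) = -95*8 = -760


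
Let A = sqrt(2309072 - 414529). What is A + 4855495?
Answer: 4855495 + sqrt(1894543) ≈ 4.8569e+6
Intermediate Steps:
A = sqrt(1894543) ≈ 1376.4
A + 4855495 = sqrt(1894543) + 4855495 = 4855495 + sqrt(1894543)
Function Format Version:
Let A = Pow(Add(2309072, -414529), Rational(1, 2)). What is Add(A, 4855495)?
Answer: Add(4855495, Pow(1894543, Rational(1, 2))) ≈ 4.8569e+6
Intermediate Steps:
A = Pow(1894543, Rational(1, 2)) ≈ 1376.4
Add(A, 4855495) = Add(Pow(1894543, Rational(1, 2)), 4855495) = Add(4855495, Pow(1894543, Rational(1, 2)))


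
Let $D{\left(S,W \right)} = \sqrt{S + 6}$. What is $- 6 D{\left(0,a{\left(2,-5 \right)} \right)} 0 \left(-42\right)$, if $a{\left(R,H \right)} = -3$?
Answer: $0$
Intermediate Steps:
$D{\left(S,W \right)} = \sqrt{6 + S}$
$- 6 D{\left(0,a{\left(2,-5 \right)} \right)} 0 \left(-42\right) = - 6 \sqrt{6 + 0} \cdot 0 \left(-42\right) = - 6 \sqrt{6} \cdot 0 \left(-42\right) = 0 \left(-42\right) = 0$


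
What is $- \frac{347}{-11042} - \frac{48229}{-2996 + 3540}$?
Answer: $- \frac{15657525}{176672} \approx -88.625$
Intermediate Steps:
$- \frac{347}{-11042} - \frac{48229}{-2996 + 3540} = \left(-347\right) \left(- \frac{1}{11042}\right) - \frac{48229}{544} = \frac{347}{11042} - \frac{2837}{32} = - \frac{15657525}{176672}$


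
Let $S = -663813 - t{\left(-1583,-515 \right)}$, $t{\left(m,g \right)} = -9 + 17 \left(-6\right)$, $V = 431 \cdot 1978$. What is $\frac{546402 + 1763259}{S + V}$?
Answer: $\frac{2309661}{188816} \approx 12.232$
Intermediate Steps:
$V = 852518$
$t{\left(m,g \right)} = -111$ ($t{\left(m,g \right)} = -9 - 102 = -111$)
$S = -663702$ ($S = -663813 - -111 = -663813 + 111 = -663702$)
$\frac{546402 + 1763259}{S + V} = \frac{546402 + 1763259}{-663702 + 852518} = \frac{2309661}{188816}$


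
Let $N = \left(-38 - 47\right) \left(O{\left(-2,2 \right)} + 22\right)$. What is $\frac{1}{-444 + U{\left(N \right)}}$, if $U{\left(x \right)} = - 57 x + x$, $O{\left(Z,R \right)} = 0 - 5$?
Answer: $\frac{1}{80476} \approx 1.2426 \cdot 10^{-5}$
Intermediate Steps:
$O{\left(Z,R \right)} = -5$
$N = -1445$ ($N = \left(-38 - 47\right) \left(-5 + 22\right) = \left(-85\right) 17 = -1445$)
$U{\left(x \right)} = - 56 x$
$\frac{1}{-444 + U{\left(N \right)}} = \frac{1}{-444 - -80920} = \frac{1}{-444 + 80920} = \frac{1}{80476}$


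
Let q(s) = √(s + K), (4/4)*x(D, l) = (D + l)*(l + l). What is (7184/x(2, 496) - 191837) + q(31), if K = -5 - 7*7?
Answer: -5923158763/30876 + I*√23 ≈ -1.9184e+5 + 4.7958*I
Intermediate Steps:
K = -54 (K = -5 - 49 = -54)
x(D, l) = 2*l*(D + l) (x(D, l) = (D + l)*(l + l) = (D + l)*(2*l) = 2*l*(D + l))
q(s) = √(-54 + s) (q(s) = √(s - 54) = √(-54 + s))
(7184/x(2, 496) - 191837) + q(31) = (7184/((2*496*(2 + 496))) - 191837) + √(-54 + 31) = (7184/((2*496*498)) - 191837) + √(-23) = (7184/494016 - 191837) + I*√23 = (7184*(1/494016) - 191837) + I*√23 = (449/30876 - 191837) + I*√23 = -5923158763/30876 + I*√23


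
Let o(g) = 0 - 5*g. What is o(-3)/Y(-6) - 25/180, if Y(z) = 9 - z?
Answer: 31/36 ≈ 0.86111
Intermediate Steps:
o(g) = -5*g
o(-3)/Y(-6) - 25/180 = (-5*(-3))/(9 - 1*(-6)) - 25/180 = 15/(9 + 6) - 25*1/180 = 15/15 - 5/36 = 15*(1/15) - 5/36 = 1 - 5/36 = 31/36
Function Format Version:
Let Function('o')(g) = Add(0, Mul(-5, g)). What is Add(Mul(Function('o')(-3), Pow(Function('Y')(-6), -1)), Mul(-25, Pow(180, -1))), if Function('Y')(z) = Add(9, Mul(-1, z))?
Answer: Rational(31, 36) ≈ 0.86111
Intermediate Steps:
Function('o')(g) = Mul(-5, g)
Add(Mul(Function('o')(-3), Pow(Function('Y')(-6), -1)), Mul(-25, Pow(180, -1))) = Add(Mul(Mul(-5, -3), Pow(Add(9, Mul(-1, -6)), -1)), Mul(-25, Pow(180, -1))) = Add(Mul(15, Pow(Add(9, 6), -1)), Mul(-25, Rational(1, 180))) = Add(Mul(15, Pow(15, -1)), Rational(-5, 36)) = Add(Mul(15, Rational(1, 15)), Rational(-5, 36)) = Add(1, Rational(-5, 36)) = Rational(31, 36)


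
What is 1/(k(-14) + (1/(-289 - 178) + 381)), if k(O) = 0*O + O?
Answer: 467/171388 ≈ 0.0027248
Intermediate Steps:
k(O) = O (k(O) = 0 + O = O)
1/(k(-14) + (1/(-289 - 178) + 381)) = 1/(-14 + (1/(-289 - 178) + 381)) = 1/(-14 + (1/(-467) + 381)) = 1/(-14 + (-1/467 + 381)) = 1/(-14 + 177926/467) = 1/(171388/467) = 467/171388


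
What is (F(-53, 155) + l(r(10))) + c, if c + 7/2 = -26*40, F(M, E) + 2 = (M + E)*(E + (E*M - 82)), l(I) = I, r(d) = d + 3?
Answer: -1663033/2 ≈ -8.3152e+5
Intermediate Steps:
r(d) = 3 + d
F(M, E) = -2 + (E + M)*(-82 + E + E*M) (F(M, E) = -2 + (M + E)*(E + (E*M - 82)) = -2 + (E + M)*(E + (-82 + E*M)) = -2 + (E + M)*(-82 + E + E*M))
c = -2087/2 (c = -7/2 - 26*40 = -7/2 - 1040 = -2087/2 ≈ -1043.5)
(F(-53, 155) + l(r(10))) + c = ((-2 + 155**2 - 82*155 - 82*(-53) + 155*(-53) + 155*(-53)**2 - 53*155**2) + (3 + 10)) - 2087/2 = ((-2 + 24025 - 12710 + 4346 - 8215 + 155*2809 - 53*24025) + 13) - 2087/2 = ((-2 + 24025 - 12710 + 4346 - 8215 + 435395 - 1273325) + 13) - 2087/2 = (-830486 + 13) - 2087/2 = -830473 - 2087/2 = -1663033/2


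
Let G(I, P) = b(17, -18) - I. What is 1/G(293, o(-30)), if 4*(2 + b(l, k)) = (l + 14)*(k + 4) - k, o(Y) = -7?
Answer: -1/399 ≈ -0.0025063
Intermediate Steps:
b(l, k) = -2 - k/4 + (4 + k)*(14 + l)/4 (b(l, k) = -2 + ((l + 14)*(k + 4) - k)/4 = -2 + ((14 + l)*(4 + k) - k)/4 = -2 + ((4 + k)*(14 + l) - k)/4 = -2 + (-k + (4 + k)*(14 + l))/4 = -2 + (-k/4 + (4 + k)*(14 + l)/4) = -2 - k/4 + (4 + k)*(14 + l)/4)
G(I, P) = -106 - I (G(I, P) = (12 + 17 + (13/4)*(-18) + (¼)*(-18)*17) - I = (12 + 17 - 117/2 - 153/2) - I = -106 - I)
1/G(293, o(-30)) = 1/(-106 - 1*293) = 1/(-106 - 293) = 1/(-399) = -1/399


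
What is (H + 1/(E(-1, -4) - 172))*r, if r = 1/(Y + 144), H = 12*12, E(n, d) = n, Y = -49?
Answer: 24911/16435 ≈ 1.5157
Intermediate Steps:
H = 144
r = 1/95 (r = 1/(-49 + 144) = 1/95 ≈ 0.010526)
(H + 1/(E(-1, -4) - 172))*r = (144 + 1/(-1 - 172))*(1/95) = (144 + 1/(-173))*(1/95) = (144 - 1/173)*(1/95) = (24911/173)*(1/95) = 24911/16435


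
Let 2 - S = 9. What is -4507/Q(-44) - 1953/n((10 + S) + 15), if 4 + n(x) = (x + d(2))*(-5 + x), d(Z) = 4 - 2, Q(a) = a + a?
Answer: 122741/2816 ≈ 43.587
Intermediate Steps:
S = -7 (S = 2 - 1*9 = 2 - 9 = -7)
Q(a) = 2*a
d(Z) = 2
n(x) = -4 + (-5 + x)*(2 + x) (n(x) = -4 + (x + 2)*(-5 + x) = -4 + (2 + x)*(-5 + x) = -4 + (-5 + x)*(2 + x))
-4507/Q(-44) - 1953/n((10 + S) + 15) = -4507/(2*(-44)) - 1953/(-14 + ((10 - 7) + 15)² - 3*((10 - 7) + 15)) = -4507/(-88) - 1953/(-14 + (3 + 15)² - 3*(3 + 15)) = -4507*(-1/88) - 1953/(-14 + 18² - 3*18) = 4507/88 - 1953/(-14 + 324 - 54) = 4507/88 - 1953/256 = 122741/2816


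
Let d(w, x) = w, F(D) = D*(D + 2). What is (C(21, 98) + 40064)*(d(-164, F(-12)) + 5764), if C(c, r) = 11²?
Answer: 225036000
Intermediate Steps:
C(c, r) = 121
F(D) = D*(2 + D)
(C(21, 98) + 40064)*(d(-164, F(-12)) + 5764) = (121 + 40064)*(-164 + 5764) = 40185*5600 = 225036000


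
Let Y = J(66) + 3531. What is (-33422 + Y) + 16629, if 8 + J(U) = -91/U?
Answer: -875911/66 ≈ -13271.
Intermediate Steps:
J(U) = -8 - 91/U
Y = 232427/66 (Y = (-8 - 91/66) + 3531 = -619/66 + 3531 = 232427/66 ≈ 3521.6)
(-33422 + Y) + 16629 = (-33422 + 232427/66) + 16629 = -1973425/66 + 16629 = -875911/66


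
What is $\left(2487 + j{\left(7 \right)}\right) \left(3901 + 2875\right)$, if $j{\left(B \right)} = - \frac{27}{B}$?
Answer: $16825776$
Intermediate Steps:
$\left(2487 + j{\left(7 \right)}\right) \left(3901 + 2875\right) = \left(2487 - \frac{27}{7}\right) \left(3901 + 2875\right) = \left(2487 - \frac{27}{7}\right) 6776 = \frac{17382}{7} \cdot 6776 = 16825776$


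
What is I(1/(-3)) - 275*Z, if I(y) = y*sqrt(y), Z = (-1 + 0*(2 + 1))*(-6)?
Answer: -1650 - I*sqrt(3)/9 ≈ -1650.0 - 0.19245*I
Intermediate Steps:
Z = 6 (Z = (-1 + 0*3)*(-6) = (-1 + 0)*(-6) = -1*(-6) = 6)
I(y) = y**(3/2)
I(1/(-3)) - 275*Z = (1/(-3))**(3/2) - 275*6 = (-1/3)**(3/2) - 1650 = -I*sqrt(3)/9 - 1650 = -1650 - I*sqrt(3)/9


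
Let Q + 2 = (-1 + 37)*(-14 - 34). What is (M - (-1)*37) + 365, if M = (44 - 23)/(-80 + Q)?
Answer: 727599/1810 ≈ 401.99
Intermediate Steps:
Q = -1730 (Q = -2 + (-1 + 37)*(-14 - 34) = -2 + 36*(-48) = -2 - 1728 = -1730)
M = -21/1810 (M = (44 - 23)/(-80 - 1730) = 21/(-1810) = 21*(-1/1810) = -21/1810 ≈ -0.011602)
(M - (-1)*37) + 365 = (-21/1810 - (-1)*37) + 365 = (-21/1810 - 1*(-37)) + 365 = (-21/1810 + 37) + 365 = 66949/1810 + 365 = 727599/1810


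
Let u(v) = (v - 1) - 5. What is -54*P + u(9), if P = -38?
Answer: 2055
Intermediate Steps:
u(v) = -6 + v (u(v) = (-1 + v) - 5 = -6 + v)
-54*P + u(9) = -54*(-38) + (-6 + 9) = 2052 + 3 = 2055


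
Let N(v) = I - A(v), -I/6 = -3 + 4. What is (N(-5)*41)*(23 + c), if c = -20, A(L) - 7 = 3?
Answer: -1968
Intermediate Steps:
A(L) = 10 (A(L) = 7 + 3 = 10)
I = -6 (I = -6*(-3 + 4) = -6*1 = -6)
N(v) = -16 (N(v) = -6 - 1*10 = -6 - 10 = -16)
(N(-5)*41)*(23 + c) = (-16*41)*(23 - 20) = -656*3 = -1968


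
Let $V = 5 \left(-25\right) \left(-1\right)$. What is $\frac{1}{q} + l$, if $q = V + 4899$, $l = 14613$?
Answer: $\frac{73415713}{5024} \approx 14613.0$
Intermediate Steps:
$V = 125$ ($V = \left(-125\right) \left(-1\right) = 125$)
$q = 5024$ ($q = 125 + 4899 = 5024$)
$\frac{1}{q} + l = \frac{1}{5024} + 14613 = \frac{73415713}{5024}$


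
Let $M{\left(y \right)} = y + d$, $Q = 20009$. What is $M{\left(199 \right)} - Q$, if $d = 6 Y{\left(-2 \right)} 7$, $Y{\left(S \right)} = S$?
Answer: $-19894$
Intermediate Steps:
$d = -84$ ($d = 6 \left(-2\right) 7 = \left(-12\right) 7 = -84$)
$M{\left(y \right)} = -84 + y$ ($M{\left(y \right)} = y - 84 = -84 + y$)
$M{\left(199 \right)} - Q = \left(-84 + 199\right) - 20009 = 115 - 20009 = -19894$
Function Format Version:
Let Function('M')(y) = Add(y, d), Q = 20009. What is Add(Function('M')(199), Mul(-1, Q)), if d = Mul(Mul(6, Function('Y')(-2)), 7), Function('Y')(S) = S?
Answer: -19894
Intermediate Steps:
d = -84 (d = Mul(Mul(6, -2), 7) = Mul(-12, 7) = -84)
Function('M')(y) = Add(-84, y) (Function('M')(y) = Add(y, -84) = Add(-84, y))
Add(Function('M')(199), Mul(-1, Q)) = Add(Add(-84, 199), Mul(-1, 20009)) = Add(115, -20009) = -19894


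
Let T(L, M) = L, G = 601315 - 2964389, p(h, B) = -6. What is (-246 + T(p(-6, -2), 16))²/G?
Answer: -648/24113 ≈ -0.026873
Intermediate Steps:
G = -2363074
(-246 + T(p(-6, -2), 16))²/G = (-246 - 6)²/(-2363074) = (-252)²*(-1/2363074) = 63504*(-1/2363074) = -648/24113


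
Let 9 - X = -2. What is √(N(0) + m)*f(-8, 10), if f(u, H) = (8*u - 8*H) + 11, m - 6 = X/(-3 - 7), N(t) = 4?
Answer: -133*√890/10 ≈ -396.78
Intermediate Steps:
X = 11 (X = 9 - 1*(-2) = 9 + 2 = 11)
m = 49/10 (m = 6 + 11/(-3 - 7) = 6 + 11/(-10) = 6 + 11*(-⅒) = 6 - 11/10 = 49/10 ≈ 4.9000)
f(u, H) = 11 - 8*H + 8*u (f(u, H) = (-8*H + 8*u) + 11 = 11 - 8*H + 8*u)
√(N(0) + m)*f(-8, 10) = √(4 + 49/10)*(11 - 8*10 + 8*(-8)) = √(89/10)*(11 - 80 - 64) = (√890/10)*(-133) = -133*√890/10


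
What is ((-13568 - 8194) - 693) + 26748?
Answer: 4293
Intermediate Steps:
((-13568 - 8194) - 693) + 26748 = (-21762 - 693) + 26748 = -22455 + 26748 = 4293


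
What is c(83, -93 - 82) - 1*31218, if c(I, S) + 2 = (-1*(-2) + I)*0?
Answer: -31220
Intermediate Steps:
c(I, S) = -2 (c(I, S) = -2 + (-1*(-2) + I)*0 = -2 + (2 + I)*0 = -2 + 0 = -2)
c(83, -93 - 82) - 1*31218 = -2 - 1*31218 = -2 - 31218 = -31220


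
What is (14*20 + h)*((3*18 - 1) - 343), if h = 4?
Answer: -82360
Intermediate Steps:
(14*20 + h)*((3*18 - 1) - 343) = (14*20 + 4)*((3*18 - 1) - 343) = (280 + 4)*((54 - 1) - 343) = 284*(53 - 343) = 284*(-290) = -82360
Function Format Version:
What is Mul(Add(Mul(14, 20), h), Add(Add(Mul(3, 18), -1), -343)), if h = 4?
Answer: -82360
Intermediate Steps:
Mul(Add(Mul(14, 20), h), Add(Add(Mul(3, 18), -1), -343)) = Mul(Add(Mul(14, 20), 4), Add(Add(Mul(3, 18), -1), -343)) = Mul(Add(280, 4), Add(Add(54, -1), -343)) = Mul(284, Add(53, -343)) = Mul(284, -290) = -82360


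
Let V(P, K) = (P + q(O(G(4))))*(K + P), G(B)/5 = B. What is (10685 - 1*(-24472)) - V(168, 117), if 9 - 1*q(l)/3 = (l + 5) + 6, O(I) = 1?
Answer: -10158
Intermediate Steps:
G(B) = 5*B
q(l) = -6 - 3*l (q(l) = 27 - 3*((l + 5) + 6) = 27 - 3*((5 + l) + 6) = 27 - 3*(11 + l) = 27 + (-33 - 3*l) = -6 - 3*l)
V(P, K) = (-9 + P)*(K + P) (V(P, K) = (P + (-6 - 3*1))*(K + P) = (P + (-6 - 3))*(K + P) = (P - 9)*(K + P) = (-9 + P)*(K + P))
(10685 - 1*(-24472)) - V(168, 117) = (10685 - 1*(-24472)) - (168² - 9*117 - 9*168 + 117*168) = (10685 + 24472) - (28224 - 1053 - 1512 + 19656) = 35157 - 1*45315 = 35157 - 45315 = -10158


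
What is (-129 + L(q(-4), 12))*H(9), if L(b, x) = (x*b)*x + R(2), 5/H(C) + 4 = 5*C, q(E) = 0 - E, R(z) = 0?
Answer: 2235/41 ≈ 54.512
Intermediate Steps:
q(E) = -E
H(C) = 5/(-4 + 5*C)
L(b, x) = b*x² (L(b, x) = (x*b)*x + 0 = (b*x)*x + 0 = b*x² + 0 = b*x²)
(-129 + L(q(-4), 12))*H(9) = (-129 - 1*(-4)*12²)*(5/(-4 + 5*9)) = (-129 + 4*144)*(5/(-4 + 45)) = (-129 + 576)*(5/41) = 447*(5*(1/41)) = 447*(5/41) = 2235/41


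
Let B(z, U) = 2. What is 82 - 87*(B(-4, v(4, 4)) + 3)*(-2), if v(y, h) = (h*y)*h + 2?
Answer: 952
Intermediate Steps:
v(y, h) = 2 + y*h² (v(y, h) = y*h² + 2 = 2 + y*h²)
82 - 87*(B(-4, v(4, 4)) + 3)*(-2) = 82 - 87*(2 + 3)*(-2) = 82 - 435*(-2) = 82 - 87*(-10) = 82 + 870 = 952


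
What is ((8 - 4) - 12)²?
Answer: 64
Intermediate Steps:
((8 - 4) - 12)² = (4 - 12)² = (-8)² = 64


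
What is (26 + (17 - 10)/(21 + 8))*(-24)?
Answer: -18264/29 ≈ -629.79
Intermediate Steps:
(26 + (17 - 10)/(21 + 8))*(-24) = (26 + 7/29)*(-24) = (761/29)*(-24) = -18264/29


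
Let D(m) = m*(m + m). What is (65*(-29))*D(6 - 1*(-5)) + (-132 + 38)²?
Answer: -447334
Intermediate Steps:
D(m) = 2*m² (D(m) = m*(2*m) = 2*m²)
(65*(-29))*D(6 - 1*(-5)) + (-132 + 38)² = (65*(-29))*(2*(6 - 1*(-5))²) + (-132 + 38)² = -3770*(6 + 5)² + (-94)² = -3770*11² + 8836 = -3770*121 + 8836 = -1885*242 + 8836 = -456170 + 8836 = -447334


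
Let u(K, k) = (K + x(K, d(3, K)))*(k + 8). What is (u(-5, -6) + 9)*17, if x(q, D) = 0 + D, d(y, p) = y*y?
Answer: 289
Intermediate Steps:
d(y, p) = y**2
x(q, D) = D
u(K, k) = (8 + k)*(9 + K) (u(K, k) = (K + 3**2)*(k + 8) = (K + 9)*(8 + k) = (9 + K)*(8 + k) = (8 + k)*(9 + K))
(u(-5, -6) + 9)*17 = ((72 + 8*(-5) + 9*(-6) - 5*(-6)) + 9)*17 = ((72 - 40 - 54 + 30) + 9)*17 = (8 + 9)*17 = 17*17 = 289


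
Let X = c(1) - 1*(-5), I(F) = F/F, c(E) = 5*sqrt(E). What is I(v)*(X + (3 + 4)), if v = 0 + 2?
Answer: 17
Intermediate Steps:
v = 2
I(F) = 1
X = 10 (X = 5*sqrt(1) - 1*(-5) = 5*1 + 5 = 5 + 5 = 10)
I(v)*(X + (3 + 4)) = 1*(10 + (3 + 4)) = 1*(10 + 7) = 1*17 = 17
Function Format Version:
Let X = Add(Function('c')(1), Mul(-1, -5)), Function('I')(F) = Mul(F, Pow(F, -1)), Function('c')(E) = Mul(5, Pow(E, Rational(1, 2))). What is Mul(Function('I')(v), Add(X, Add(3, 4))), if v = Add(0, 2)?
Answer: 17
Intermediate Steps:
v = 2
Function('I')(F) = 1
X = 10 (X = Add(Mul(5, Pow(1, Rational(1, 2))), Mul(-1, -5)) = Add(Mul(5, 1), 5) = Add(5, 5) = 10)
Mul(Function('I')(v), Add(X, Add(3, 4))) = Mul(1, Add(10, Add(3, 4))) = Mul(1, Add(10, 7)) = Mul(1, 17) = 17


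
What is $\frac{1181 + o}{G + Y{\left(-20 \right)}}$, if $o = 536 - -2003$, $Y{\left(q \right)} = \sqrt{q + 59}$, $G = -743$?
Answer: $- \frac{276396}{55201} - \frac{372 \sqrt{39}}{55201} \approx -5.0492$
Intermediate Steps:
$Y{\left(q \right)} = \sqrt{59 + q}$
$o = 2539$ ($o = 536 + 2003 = 2539$)
$\frac{1181 + o}{G + Y{\left(-20 \right)}} = \frac{1181 + 2539}{-743 + \sqrt{59 - 20}} = \frac{3720}{-743 + \sqrt{39}}$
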